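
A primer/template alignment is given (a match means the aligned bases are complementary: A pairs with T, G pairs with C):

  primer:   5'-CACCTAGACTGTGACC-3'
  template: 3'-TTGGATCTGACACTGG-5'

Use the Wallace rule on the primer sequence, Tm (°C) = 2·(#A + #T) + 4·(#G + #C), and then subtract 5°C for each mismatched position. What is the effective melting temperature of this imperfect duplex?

Primer base counts: A=4, T=3, G=3, C=6 → A+T=7, G+C=9
Perfect-match Tm = 2(7) + 4(9) = 14 + 36 = 50°C
Mismatches (positions where the bases are not complementary): 1 (at position 1)
Effective Tm = 50 − 1×5 = 50 − 5 = 45°C

45°C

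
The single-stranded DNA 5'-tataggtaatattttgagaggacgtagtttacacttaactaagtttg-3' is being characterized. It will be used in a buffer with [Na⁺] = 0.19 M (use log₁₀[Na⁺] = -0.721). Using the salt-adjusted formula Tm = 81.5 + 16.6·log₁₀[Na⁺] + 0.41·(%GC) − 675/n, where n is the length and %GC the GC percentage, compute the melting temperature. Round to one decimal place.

Length n = 47. Counting bases: G=10, T=18, C=4, A=15
G+C = 14, so %GC = 14/47 × 100 = 29.787%
Salt term: 16.6 × (-0.721) = -11.969
GC term: 0.41 × 29.787 = 12.213; length term: −675/47 = −14.362
Tm = 81.5 + (-11.969) + 12.213 − 14.362 = 67.382 → 67.4°C

67.4°C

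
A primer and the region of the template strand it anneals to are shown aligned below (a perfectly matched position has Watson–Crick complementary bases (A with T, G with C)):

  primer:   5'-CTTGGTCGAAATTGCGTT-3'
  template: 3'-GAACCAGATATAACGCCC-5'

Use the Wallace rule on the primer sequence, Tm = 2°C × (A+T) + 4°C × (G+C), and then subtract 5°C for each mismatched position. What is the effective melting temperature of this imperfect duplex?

Primer base counts: A=3, T=7, G=5, C=3 → A+T=10, G+C=8
Perfect-match Tm = 2(10) + 4(8) = 20 + 32 = 52°C
Mismatches (positions where the bases are not complementary): 4 (at positions 8, 10, 17, 18)
Effective Tm = 52 − 4×5 = 52 − 20 = 32°C

32°C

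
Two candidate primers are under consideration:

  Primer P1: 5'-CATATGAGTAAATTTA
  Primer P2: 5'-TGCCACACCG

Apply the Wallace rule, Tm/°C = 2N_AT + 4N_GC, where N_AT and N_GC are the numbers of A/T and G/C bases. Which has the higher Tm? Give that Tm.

Primer P1: A+T=13, G+C=3 → Tm = 2(13)+4(3) = 38°C
Primer P2: A+T=3, G+C=7 → Tm = 2(3)+4(7) = 34°C
38°C vs 34°C → primer P1 is higher.

Primer P1, 38°C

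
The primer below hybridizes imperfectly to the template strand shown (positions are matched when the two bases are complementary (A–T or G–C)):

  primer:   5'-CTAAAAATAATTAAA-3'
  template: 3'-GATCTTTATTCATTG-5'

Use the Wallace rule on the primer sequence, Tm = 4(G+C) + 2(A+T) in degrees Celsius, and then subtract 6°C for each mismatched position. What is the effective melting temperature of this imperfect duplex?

14°C

Primer base counts: A=10, T=4, G=0, C=1 → A+T=14, G+C=1
Perfect-match Tm = 2(14) + 4(1) = 28 + 4 = 32°C
Mismatches (positions where the bases are not complementary): 3 (at positions 4, 11, 15)
Effective Tm = 32 − 3×6 = 32 − 18 = 14°C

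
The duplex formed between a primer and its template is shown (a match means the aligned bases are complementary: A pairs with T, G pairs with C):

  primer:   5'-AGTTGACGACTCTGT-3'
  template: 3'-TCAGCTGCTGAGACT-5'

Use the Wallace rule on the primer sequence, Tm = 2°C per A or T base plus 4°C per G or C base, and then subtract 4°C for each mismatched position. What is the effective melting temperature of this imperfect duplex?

36°C

Primer base counts: A=3, T=5, G=4, C=3 → A+T=8, G+C=7
Perfect-match Tm = 2(8) + 4(7) = 16 + 28 = 44°C
Mismatches (positions where the bases are not complementary): 2 (at positions 4, 15)
Effective Tm = 44 − 2×4 = 44 − 8 = 36°C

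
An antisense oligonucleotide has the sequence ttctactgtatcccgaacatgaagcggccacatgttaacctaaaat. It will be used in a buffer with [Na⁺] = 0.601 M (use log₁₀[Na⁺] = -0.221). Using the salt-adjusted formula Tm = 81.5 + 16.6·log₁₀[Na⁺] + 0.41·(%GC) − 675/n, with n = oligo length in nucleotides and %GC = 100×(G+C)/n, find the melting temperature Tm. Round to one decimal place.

80.1°C

Length n = 46. Scanning the sequence gives G=7, A=15, T=12, C=12.
G+C = 19, so %GC = 19/46 × 100 = 41.304%
Salt term: 16.6 × (-0.221) = -3.669
GC term: 0.41 × 41.304 = 16.935; length term: −675/46 = −14.674
Tm = 81.5 + (-3.669) + 16.935 − 14.674 = 80.092 → 80.1°C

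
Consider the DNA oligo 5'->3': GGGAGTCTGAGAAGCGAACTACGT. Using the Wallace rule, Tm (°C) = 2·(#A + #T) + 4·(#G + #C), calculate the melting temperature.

Scanning the sequence gives T=4, C=4, G=9, A=7.
AT pairs contribute 11, GC pairs contribute 13.
Tm = 2×11 + 4×13 = 74°C

74°C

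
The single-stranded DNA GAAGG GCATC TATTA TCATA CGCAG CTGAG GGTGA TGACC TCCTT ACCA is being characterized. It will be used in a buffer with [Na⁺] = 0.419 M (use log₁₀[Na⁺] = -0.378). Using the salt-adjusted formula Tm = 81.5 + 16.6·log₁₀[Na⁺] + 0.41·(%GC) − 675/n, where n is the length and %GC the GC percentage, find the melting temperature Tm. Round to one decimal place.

Length n = 49. Base counts: G=12, T=12, C=12, A=13
G+C = 24, so %GC = 24/49 × 100 = 48.98%
Salt term: 16.6 × (-0.378) = -6.275
GC term: 0.41 × 48.98 = 20.082; length term: −675/49 = −13.776
Tm = 81.5 + (-6.275) + 20.082 − 13.776 = 81.531 → 81.5°C

81.5°C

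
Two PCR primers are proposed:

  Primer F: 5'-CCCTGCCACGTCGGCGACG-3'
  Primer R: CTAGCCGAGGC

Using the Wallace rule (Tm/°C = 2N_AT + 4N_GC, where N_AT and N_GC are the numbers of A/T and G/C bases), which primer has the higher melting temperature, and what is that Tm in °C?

Primer F: A+T=4, G+C=15 → Tm = 2(4)+4(15) = 68°C
Primer R: A+T=3, G+C=8 → Tm = 2(3)+4(8) = 38°C
68°C vs 38°C → primer F is higher.

Primer F, 68°C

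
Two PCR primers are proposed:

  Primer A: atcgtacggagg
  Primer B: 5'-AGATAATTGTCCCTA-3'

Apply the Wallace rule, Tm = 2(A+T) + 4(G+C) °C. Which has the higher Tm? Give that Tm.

Primer B, 40°C

Primer A: A+T=5, G+C=7 → Tm = 2(5)+4(7) = 38°C
Primer B: A+T=10, G+C=5 → Tm = 2(10)+4(5) = 40°C
38°C vs 40°C → primer B is higher.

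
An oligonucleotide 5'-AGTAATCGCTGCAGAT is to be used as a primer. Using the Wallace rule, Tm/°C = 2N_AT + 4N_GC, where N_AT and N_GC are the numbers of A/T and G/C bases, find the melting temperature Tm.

Base counts: A=5, G=4, C=3, T=4
AT pairs contribute 9, GC pairs contribute 7.
Tm = 4·7 + 2·9 = 28 + 18 = 46°C

46°C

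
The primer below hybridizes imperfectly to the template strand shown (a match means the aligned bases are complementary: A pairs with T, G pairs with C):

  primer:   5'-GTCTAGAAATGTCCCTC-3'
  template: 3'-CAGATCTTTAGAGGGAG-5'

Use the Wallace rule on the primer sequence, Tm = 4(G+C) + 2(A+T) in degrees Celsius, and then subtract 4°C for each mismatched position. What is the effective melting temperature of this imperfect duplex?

Primer base counts: A=4, T=5, G=3, C=5 → A+T=9, G+C=8
Perfect-match Tm = 2(9) + 4(8) = 18 + 32 = 50°C
Mismatches (positions where the bases are not complementary): 1 (at position 11)
Effective Tm = 50 − 1×4 = 50 − 4 = 46°C

46°C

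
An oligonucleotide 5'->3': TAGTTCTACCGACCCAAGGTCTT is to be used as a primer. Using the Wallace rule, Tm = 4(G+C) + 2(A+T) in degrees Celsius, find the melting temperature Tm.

Counting bases: T=7, A=5, G=4, C=7
A+T = 12, G+C = 11
Tm = 2(12) + 4(11) = 24 + 44 = 68°C

68°C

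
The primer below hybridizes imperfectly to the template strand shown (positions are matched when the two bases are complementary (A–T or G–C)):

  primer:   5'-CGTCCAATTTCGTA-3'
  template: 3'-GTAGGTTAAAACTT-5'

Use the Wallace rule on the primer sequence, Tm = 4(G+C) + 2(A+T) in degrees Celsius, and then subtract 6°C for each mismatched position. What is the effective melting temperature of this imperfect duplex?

22°C

Primer base counts: A=3, T=5, G=2, C=4 → A+T=8, G+C=6
Perfect-match Tm = 2(8) + 4(6) = 16 + 24 = 40°C
Mismatches (positions where the bases are not complementary): 3 (at positions 2, 11, 13)
Effective Tm = 40 − 3×6 = 40 − 18 = 22°C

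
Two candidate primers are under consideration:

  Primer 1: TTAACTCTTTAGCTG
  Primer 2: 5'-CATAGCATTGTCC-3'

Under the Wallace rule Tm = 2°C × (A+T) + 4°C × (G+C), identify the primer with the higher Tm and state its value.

Primer 1, 40°C

Primer 1: A+T=10, G+C=5 → Tm = 2(10)+4(5) = 40°C
Primer 2: A+T=7, G+C=6 → Tm = 2(7)+4(6) = 38°C
40°C vs 38°C → primer 1 is higher.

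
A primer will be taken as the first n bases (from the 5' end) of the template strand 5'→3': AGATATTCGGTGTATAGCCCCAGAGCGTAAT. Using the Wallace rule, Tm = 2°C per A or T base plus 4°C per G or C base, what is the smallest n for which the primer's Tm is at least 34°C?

n = 12

First 11 bases: AGATATTCGGT → Tm = 30°C (< 34°C)
First 12 bases: AGATATTCGGTG → Tm = 34°C (≥ 34°C)
Since every base adds ≥2°C, Tm only increases with n, so the threshold is first crossed at n = 12.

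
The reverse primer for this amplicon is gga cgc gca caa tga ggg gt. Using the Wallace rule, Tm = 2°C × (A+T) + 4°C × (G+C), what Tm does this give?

66°C

Base counts: C=4, A=5, G=9, T=2
A+T = 7, G+C = 13
Tm = 2(7) + 4(13) = 14 + 52 = 66°C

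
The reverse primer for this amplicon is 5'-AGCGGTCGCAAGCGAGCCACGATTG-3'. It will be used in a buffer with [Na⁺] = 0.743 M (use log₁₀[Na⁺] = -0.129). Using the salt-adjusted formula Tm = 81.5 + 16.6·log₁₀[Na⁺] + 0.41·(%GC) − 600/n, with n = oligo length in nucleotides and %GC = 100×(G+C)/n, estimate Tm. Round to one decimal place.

Length n = 25. Scanning the sequence gives C=7, T=3, G=9, A=6.
G+C = 16, so %GC = 16/25 × 100 = 64%
Salt term: 16.6 × (-0.129) = -2.141
GC term: 0.41 × 64 = 26.24; length term: −600/25 = −24
Tm = 81.5 + (-2.141) + 26.24 − 24 = 81.599 → 81.6°C

81.6°C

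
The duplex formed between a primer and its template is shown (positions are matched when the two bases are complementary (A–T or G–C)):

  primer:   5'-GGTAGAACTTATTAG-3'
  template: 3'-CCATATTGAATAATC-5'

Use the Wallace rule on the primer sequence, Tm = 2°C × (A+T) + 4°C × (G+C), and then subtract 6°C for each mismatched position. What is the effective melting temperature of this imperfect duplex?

34°C

Primer base counts: A=5, T=5, G=4, C=1 → A+T=10, G+C=5
Perfect-match Tm = 2(10) + 4(5) = 20 + 20 = 40°C
Mismatches (positions where the bases are not complementary): 1 (at position 5)
Effective Tm = 40 − 1×6 = 40 − 6 = 34°C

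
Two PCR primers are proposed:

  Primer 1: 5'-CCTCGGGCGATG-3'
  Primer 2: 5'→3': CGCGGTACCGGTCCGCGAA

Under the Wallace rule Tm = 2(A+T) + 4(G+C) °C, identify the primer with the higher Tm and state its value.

Primer 2, 66°C

Primer 1: A+T=3, G+C=9 → Tm = 2(3)+4(9) = 42°C
Primer 2: A+T=5, G+C=14 → Tm = 2(5)+4(14) = 66°C
42°C vs 66°C → primer 2 is higher.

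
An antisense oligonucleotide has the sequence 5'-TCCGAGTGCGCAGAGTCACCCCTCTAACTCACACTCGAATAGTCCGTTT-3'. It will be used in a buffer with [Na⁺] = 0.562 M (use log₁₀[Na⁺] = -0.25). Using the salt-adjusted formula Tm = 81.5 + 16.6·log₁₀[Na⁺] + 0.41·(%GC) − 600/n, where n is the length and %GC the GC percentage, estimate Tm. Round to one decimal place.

Length n = 49. Counting bases: T=12, G=9, A=11, C=17
G+C = 26, so %GC = 26/49 × 100 = 53.061%
Salt term: 16.6 × (-0.25) = -4.15
GC term: 0.41 × 53.061 = 21.755; length term: −600/49 = −12.245
Tm = 81.5 + (-4.15) + 21.755 − 12.245 = 86.86 → 86.9°C

86.9°C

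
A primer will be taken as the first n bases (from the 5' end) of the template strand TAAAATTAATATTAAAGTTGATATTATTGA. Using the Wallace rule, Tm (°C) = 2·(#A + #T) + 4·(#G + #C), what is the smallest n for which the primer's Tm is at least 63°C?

n = 29

First 28 bases: TAAAATTAATATTAAAGTTGATATTATT → Tm = 60°C (< 63°C)
First 29 bases: TAAAATTAATATTAAAGTTGATATTATTG → Tm = 64°C (≥ 63°C)
Since every base adds ≥2°C, Tm only increases with n, so the threshold is first crossed at n = 29.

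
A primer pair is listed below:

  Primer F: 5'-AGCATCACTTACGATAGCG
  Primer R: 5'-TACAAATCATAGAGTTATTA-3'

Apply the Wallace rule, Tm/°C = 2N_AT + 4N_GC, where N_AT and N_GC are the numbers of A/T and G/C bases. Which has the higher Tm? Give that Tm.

Primer F, 56°C

Primer F: A+T=10, G+C=9 → Tm = 2(10)+4(9) = 56°C
Primer R: A+T=16, G+C=4 → Tm = 2(16)+4(4) = 48°C
56°C vs 48°C → primer F is higher.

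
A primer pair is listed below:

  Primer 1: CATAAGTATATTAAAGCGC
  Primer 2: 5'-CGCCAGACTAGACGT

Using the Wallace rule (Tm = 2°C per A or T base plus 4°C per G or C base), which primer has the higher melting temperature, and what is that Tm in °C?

Primer 1: A+T=13, G+C=6 → Tm = 2(13)+4(6) = 50°C
Primer 2: A+T=6, G+C=9 → Tm = 2(6)+4(9) = 48°C
50°C vs 48°C → primer 1 is higher.

Primer 1, 50°C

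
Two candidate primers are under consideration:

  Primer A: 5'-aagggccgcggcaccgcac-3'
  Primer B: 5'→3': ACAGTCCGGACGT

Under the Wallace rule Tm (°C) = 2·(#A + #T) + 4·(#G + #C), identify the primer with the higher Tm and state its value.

Primer A: A+T=4, G+C=15 → Tm = 2(4)+4(15) = 68°C
Primer B: A+T=5, G+C=8 → Tm = 2(5)+4(8) = 42°C
68°C vs 42°C → primer A is higher.

Primer A, 68°C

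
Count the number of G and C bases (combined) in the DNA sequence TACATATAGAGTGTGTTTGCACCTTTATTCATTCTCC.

T=16, C=8, A=8, G=5
Total G or C: 5 + 8 = 13

13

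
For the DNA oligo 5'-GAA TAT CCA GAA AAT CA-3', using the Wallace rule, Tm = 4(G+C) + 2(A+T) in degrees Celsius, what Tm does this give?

Scanning the sequence gives T=3, A=9, G=2, C=3.
So N_AT = 12 and N_GC = 5.
Tm = 2(12) + 4(5) = 24 + 20 = 44°C

44°C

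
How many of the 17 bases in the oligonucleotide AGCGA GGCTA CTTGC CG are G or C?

11

Base counts: T=3, G=6, A=3, C=5
G+C = 6 + 5 = 11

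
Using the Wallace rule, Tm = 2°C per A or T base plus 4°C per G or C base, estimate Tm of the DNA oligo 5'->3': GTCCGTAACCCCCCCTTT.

C=9, T=5, A=2, G=2
So N_AT = 7 and N_GC = 11.
Tm = 2(7) + 4(11) = 14 + 44 = 58°C

58°C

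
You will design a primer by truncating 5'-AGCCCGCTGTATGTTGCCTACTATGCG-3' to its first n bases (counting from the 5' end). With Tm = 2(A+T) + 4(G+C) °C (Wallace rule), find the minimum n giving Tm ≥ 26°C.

First 6 bases: AGCCCG → Tm = 22°C (< 26°C)
First 7 bases: AGCCCGC → Tm = 26°C (≥ 26°C)
Each additional base adds 2°C (A/T) or 4°C (G/C), so Tm is non-decreasing in n; n = 7 is the first length to reach 26°C.

n = 7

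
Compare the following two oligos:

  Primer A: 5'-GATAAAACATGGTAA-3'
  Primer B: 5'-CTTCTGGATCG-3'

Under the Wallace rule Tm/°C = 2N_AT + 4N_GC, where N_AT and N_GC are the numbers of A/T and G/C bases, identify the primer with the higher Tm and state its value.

Primer A: A+T=11, G+C=4 → Tm = 2(11)+4(4) = 38°C
Primer B: A+T=5, G+C=6 → Tm = 2(5)+4(6) = 34°C
38°C vs 34°C → primer A is higher.

Primer A, 38°C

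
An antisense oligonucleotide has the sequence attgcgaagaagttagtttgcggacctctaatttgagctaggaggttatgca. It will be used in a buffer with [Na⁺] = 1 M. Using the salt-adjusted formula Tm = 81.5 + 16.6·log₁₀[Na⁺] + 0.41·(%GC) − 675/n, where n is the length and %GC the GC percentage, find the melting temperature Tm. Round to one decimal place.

85.9°C

Length n = 52. Scanning the sequence gives C=7, T=16, G=15, A=14.
G+C = 22, so %GC = 22/52 × 100 = 42.308%
Salt term: 16.6 × (0) = 0
GC term: 0.41 × 42.308 = 17.346; length term: −675/52 = −12.981
Tm = 81.5 + (0) + 17.346 − 12.981 = 85.865 → 85.9°C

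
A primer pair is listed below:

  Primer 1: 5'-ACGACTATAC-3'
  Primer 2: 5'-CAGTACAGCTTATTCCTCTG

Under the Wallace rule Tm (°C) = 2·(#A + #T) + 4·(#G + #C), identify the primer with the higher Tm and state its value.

Primer 1: A+T=6, G+C=4 → Tm = 2(6)+4(4) = 28°C
Primer 2: A+T=11, G+C=9 → Tm = 2(11)+4(9) = 58°C
28°C vs 58°C → primer 2 is higher.

Primer 2, 58°C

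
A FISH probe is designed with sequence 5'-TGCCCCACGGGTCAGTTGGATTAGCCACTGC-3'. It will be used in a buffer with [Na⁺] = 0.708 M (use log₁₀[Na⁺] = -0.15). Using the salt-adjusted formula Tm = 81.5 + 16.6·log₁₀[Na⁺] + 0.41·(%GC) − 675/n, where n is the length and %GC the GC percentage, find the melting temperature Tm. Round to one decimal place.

82.4°C

Length n = 31. Scanning the sequence gives A=5, C=10, G=9, T=7.
G+C = 19, so %GC = 19/31 × 100 = 61.29%
Salt term: 16.6 × (-0.15) = -2.49
GC term: 0.41 × 61.29 = 25.129; length term: −675/31 = −21.774
Tm = 81.5 + (-2.49) + 25.129 − 21.774 = 82.365 → 82.4°C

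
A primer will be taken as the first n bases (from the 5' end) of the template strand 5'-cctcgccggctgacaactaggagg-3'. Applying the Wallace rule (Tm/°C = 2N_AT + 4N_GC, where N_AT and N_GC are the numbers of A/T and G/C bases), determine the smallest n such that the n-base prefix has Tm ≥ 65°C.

First 19 bases: CCTCGCCGGCTGACAACTA → Tm = 62°C (< 65°C)
First 20 bases: CCTCGCCGGCTGACAACTAG → Tm = 66°C (≥ 65°C)
Since every base adds ≥2°C, Tm only increases with n, so the threshold is first crossed at n = 20.

n = 20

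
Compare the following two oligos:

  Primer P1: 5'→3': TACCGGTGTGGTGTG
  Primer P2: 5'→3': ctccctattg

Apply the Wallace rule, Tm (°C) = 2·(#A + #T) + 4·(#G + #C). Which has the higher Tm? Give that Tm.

Primer P1: A+T=6, G+C=9 → Tm = 2(6)+4(9) = 48°C
Primer P2: A+T=5, G+C=5 → Tm = 2(5)+4(5) = 30°C
48°C vs 30°C → primer P1 is higher.

Primer P1, 48°C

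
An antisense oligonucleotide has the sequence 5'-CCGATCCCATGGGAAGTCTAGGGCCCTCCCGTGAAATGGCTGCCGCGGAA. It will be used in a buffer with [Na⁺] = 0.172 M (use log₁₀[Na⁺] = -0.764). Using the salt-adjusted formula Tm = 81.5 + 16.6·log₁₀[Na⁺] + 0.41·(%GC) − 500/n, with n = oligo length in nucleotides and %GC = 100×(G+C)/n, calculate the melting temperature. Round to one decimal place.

Length n = 50. A=10, T=8, G=16, C=16
G+C = 32, so %GC = 32/50 × 100 = 64%
Salt term: 16.6 × (-0.764) = -12.682
GC term: 0.41 × 64 = 26.24; length term: −500/50 = −10
Tm = 81.5 + (-12.682) + 26.24 − 10 = 85.058 → 85.1°C

85.1°C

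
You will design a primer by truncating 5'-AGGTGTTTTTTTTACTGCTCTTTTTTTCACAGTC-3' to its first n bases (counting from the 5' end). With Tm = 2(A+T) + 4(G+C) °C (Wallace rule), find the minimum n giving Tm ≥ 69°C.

n = 28

First 27 bases: AGGTGTTTTTTTTACTGCTCTTTTTTT → Tm = 68°C (< 69°C)
First 28 bases: AGGTGTTTTTTTTACTGCTCTTTTTTTC → Tm = 72°C (≥ 69°C)
Since every base adds ≥2°C, Tm only increases with n, so the threshold is first crossed at n = 28.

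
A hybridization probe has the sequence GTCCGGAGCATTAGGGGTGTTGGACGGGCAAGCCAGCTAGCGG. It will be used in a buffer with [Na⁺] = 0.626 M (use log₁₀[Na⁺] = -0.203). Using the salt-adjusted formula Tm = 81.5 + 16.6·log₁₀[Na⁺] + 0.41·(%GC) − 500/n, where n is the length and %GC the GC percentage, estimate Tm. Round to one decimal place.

Length n = 43. Counting bases: T=7, C=9, A=8, G=19
G+C = 28, so %GC = 28/43 × 100 = 65.116%
Salt term: 16.6 × (-0.203) = -3.37
GC term: 0.41 × 65.116 = 26.698; length term: −500/43 = −11.628
Tm = 81.5 + (-3.37) + 26.698 − 11.628 = 93.2 → 93.2°C

93.2°C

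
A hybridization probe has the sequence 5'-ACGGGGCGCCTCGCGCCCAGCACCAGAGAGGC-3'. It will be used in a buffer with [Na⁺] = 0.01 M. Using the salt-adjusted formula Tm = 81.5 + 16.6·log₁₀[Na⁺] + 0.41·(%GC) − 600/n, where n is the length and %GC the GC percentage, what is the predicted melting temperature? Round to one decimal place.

61.6°C

Length n = 32. Counting bases: T=1, C=13, G=12, A=6
G+C = 25, so %GC = 25/32 × 100 = 78.125%
Salt term: 16.6 × (-2) = -33.2
GC term: 0.41 × 78.125 = 32.031; length term: −600/32 = −18.75
Tm = 81.5 + (-33.2) + 32.031 − 18.75 = 61.581 → 61.6°C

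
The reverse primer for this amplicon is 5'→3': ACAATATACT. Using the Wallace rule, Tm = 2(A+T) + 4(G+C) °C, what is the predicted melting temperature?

24°C

C=2, G=0, A=5, T=3
AT pairs contribute 8, GC pairs contribute 2.
Tm = 4·2 + 2·8 = 8 + 16 = 24°C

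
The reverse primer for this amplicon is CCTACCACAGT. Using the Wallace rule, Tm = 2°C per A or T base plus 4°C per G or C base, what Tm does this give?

Base counts: T=2, C=5, G=1, A=3
A+T = 5, G+C = 6
Tm = 4·6 + 2·5 = 24 + 10 = 34°C

34°C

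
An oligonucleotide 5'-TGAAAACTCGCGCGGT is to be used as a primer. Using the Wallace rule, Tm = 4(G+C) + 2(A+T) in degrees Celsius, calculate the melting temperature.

Base counts: G=5, A=4, C=4, T=3
So N_AT = 7 and N_GC = 9.
Tm = 2(7) + 4(9) = 14 + 36 = 50°C

50°C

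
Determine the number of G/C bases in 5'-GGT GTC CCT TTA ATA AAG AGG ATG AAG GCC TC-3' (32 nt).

Base counts: G=9, A=9, C=6, T=8
G+C = 9 + 6 = 15

15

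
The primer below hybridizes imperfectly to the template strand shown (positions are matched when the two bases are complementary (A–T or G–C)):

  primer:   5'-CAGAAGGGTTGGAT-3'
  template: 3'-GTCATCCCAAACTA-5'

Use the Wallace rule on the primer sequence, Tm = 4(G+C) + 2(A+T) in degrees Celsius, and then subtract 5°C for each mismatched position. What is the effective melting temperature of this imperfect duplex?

32°C

Primer base counts: A=4, T=3, G=6, C=1 → A+T=7, G+C=7
Perfect-match Tm = 2(7) + 4(7) = 14 + 28 = 42°C
Mismatches (positions where the bases are not complementary): 2 (at positions 4, 11)
Effective Tm = 42 − 2×5 = 42 − 10 = 32°C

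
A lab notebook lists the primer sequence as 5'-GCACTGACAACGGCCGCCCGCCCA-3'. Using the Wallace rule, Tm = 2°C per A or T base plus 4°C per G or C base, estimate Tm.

84°C

G=6, T=1, A=5, C=12
A+T = 6, G+C = 18
Tm = 2×6 + 4×18 = 84°C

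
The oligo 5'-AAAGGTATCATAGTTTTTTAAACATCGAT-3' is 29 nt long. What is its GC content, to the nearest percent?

24%

C=3, T=11, A=11, G=4
G+C = 4 + 3 = 7 out of 29 bases
%GC = 7/29 × 100 = 24.14% ≈ 24%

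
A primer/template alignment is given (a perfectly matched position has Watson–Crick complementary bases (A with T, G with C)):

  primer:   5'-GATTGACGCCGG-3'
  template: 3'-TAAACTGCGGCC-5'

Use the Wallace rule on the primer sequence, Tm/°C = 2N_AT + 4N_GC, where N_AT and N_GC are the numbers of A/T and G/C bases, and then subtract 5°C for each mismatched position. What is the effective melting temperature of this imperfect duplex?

30°C

Primer base counts: A=2, T=2, G=5, C=3 → A+T=4, G+C=8
Perfect-match Tm = 2(4) + 4(8) = 8 + 32 = 40°C
Mismatches (positions where the bases are not complementary): 2 (at positions 1, 2)
Effective Tm = 40 − 2×5 = 40 − 10 = 30°C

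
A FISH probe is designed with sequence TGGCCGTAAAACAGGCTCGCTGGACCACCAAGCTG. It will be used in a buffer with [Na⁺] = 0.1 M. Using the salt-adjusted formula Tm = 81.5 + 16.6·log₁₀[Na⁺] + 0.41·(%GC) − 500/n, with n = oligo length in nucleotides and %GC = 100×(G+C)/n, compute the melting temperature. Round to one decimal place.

75.2°C

Length n = 35. C=11, T=5, G=10, A=9
G+C = 21, so %GC = 21/35 × 100 = 60%
Salt term: 16.6 × (-1) = -16.6
GC term: 0.41 × 60 = 24.6; length term: −500/35 = −14.286
Tm = 81.5 + (-16.6) + 24.6 − 14.286 = 75.214 → 75.2°C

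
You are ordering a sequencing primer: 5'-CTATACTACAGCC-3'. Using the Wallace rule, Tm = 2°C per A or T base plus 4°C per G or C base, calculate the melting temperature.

38°C

C=5, T=3, A=4, G=1
So N_AT = 7 and N_GC = 6.
Tm = 4·6 + 2·7 = 24 + 14 = 38°C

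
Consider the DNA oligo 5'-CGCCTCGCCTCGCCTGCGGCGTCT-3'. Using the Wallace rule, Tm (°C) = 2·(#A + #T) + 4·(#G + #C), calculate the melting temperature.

Base counts: A=0, T=5, G=7, C=12
So N_AT = 5 and N_GC = 19.
Tm = 4·19 + 2·5 = 76 + 10 = 86°C

86°C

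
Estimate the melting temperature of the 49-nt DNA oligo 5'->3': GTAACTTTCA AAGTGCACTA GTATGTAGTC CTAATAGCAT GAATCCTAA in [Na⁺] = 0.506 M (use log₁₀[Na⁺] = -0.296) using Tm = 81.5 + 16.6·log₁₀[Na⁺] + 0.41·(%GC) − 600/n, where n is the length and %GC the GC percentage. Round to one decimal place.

78.6°C

Length n = 49. Base counts: C=9, T=15, G=8, A=17
G+C = 17, so %GC = 17/49 × 100 = 34.694%
Salt term: 16.6 × (-0.296) = -4.914
GC term: 0.41 × 34.694 = 14.225; length term: −600/49 = −12.245
Tm = 81.5 + (-4.914) + 14.225 − 12.245 = 78.566 → 78.6°C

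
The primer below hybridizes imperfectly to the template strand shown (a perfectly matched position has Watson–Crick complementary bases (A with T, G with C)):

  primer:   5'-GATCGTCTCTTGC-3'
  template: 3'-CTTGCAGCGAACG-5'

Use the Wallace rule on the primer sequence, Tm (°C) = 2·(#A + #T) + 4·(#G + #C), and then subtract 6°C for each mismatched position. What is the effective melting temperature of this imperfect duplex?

Primer base counts: A=1, T=5, G=3, C=4 → A+T=6, G+C=7
Perfect-match Tm = 2(6) + 4(7) = 12 + 28 = 40°C
Mismatches (positions where the bases are not complementary): 2 (at positions 3, 8)
Effective Tm = 40 − 2×6 = 40 − 12 = 28°C

28°C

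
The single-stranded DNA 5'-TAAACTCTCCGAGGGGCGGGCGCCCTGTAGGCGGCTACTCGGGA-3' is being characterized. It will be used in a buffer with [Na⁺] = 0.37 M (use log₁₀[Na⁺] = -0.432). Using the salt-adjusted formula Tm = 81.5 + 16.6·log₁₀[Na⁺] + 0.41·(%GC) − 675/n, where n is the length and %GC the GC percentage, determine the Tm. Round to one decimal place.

Length n = 44. Counting bases: T=7, A=7, G=17, C=13
G+C = 30, so %GC = 30/44 × 100 = 68.182%
Salt term: 16.6 × (-0.432) = -7.171
GC term: 0.41 × 68.182 = 27.955; length term: −675/44 = −15.341
Tm = 81.5 + (-7.171) + 27.955 − 15.341 = 86.943 → 86.9°C

86.9°C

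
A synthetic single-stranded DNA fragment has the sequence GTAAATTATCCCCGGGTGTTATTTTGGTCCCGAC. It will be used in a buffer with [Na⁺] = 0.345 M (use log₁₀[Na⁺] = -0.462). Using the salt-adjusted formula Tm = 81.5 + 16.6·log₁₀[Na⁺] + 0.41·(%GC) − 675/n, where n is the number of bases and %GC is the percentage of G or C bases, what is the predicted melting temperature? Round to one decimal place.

Length n = 34. T=12, C=8, A=6, G=8
G+C = 16, so %GC = 16/34 × 100 = 47.059%
Salt term: 16.6 × (-0.462) = -7.669
GC term: 0.41 × 47.059 = 19.294; length term: −675/34 = −19.853
Tm = 81.5 + (-7.669) + 19.294 − 19.853 = 73.272 → 73.3°C

73.3°C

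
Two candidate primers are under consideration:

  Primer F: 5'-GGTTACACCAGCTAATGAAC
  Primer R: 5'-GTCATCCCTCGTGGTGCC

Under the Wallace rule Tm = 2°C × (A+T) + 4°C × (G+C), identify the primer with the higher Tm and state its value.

Primer F: A+T=11, G+C=9 → Tm = 2(11)+4(9) = 58°C
Primer R: A+T=6, G+C=12 → Tm = 2(6)+4(12) = 60°C
58°C vs 60°C → primer R is higher.

Primer R, 60°C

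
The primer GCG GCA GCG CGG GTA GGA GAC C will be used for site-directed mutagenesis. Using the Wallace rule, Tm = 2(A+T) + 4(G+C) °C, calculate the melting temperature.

Counting bases: G=11, T=1, C=6, A=4
AT pairs contribute 5, GC pairs contribute 17.
Tm = 2×5 + 4×17 = 78°C

78°C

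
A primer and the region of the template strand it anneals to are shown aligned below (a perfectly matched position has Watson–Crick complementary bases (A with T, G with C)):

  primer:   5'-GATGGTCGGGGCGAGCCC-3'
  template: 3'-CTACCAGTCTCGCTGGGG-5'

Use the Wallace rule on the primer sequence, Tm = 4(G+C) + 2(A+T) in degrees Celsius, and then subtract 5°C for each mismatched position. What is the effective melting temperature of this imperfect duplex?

49°C

Primer base counts: A=2, T=2, G=9, C=5 → A+T=4, G+C=14
Perfect-match Tm = 2(4) + 4(14) = 8 + 56 = 64°C
Mismatches (positions where the bases are not complementary): 3 (at positions 8, 10, 15)
Effective Tm = 64 − 3×5 = 64 − 15 = 49°C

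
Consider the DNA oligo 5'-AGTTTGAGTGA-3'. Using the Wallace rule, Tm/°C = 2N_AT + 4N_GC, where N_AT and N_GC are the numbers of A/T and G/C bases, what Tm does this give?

Base counts: G=4, T=4, C=0, A=3
A+T = 7, G+C = 4
Tm = 4·4 + 2·7 = 16 + 14 = 30°C

30°C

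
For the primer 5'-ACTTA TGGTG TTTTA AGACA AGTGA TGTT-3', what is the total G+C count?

9

Counting bases: T=12, C=2, A=8, G=7
G+C = 7 + 2 = 9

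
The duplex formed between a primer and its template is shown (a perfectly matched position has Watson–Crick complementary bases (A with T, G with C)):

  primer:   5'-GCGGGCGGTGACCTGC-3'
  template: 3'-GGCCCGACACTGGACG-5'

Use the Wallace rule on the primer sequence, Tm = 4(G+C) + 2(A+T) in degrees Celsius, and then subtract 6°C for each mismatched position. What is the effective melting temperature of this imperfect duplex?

Primer base counts: A=1, T=2, G=8, C=5 → A+T=3, G+C=13
Perfect-match Tm = 2(3) + 4(13) = 6 + 52 = 58°C
Mismatches (positions where the bases are not complementary): 2 (at positions 1, 7)
Effective Tm = 58 − 2×6 = 58 − 12 = 46°C

46°C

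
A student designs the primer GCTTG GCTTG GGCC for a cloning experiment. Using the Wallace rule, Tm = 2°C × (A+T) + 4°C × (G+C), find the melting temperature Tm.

Counting bases: G=6, A=0, T=4, C=4
AT pairs contribute 4, GC pairs contribute 10.
Tm = 2(4) + 4(10) = 8 + 40 = 48°C

48°C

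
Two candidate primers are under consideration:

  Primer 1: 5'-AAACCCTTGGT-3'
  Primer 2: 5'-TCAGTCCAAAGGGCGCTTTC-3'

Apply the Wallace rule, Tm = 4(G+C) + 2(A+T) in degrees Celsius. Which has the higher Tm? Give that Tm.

Primer 2, 62°C

Primer 1: A+T=6, G+C=5 → Tm = 2(6)+4(5) = 32°C
Primer 2: A+T=9, G+C=11 → Tm = 2(9)+4(11) = 62°C
32°C vs 62°C → primer 2 is higher.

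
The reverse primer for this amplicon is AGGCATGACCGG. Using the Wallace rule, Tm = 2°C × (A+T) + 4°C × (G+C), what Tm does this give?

C=3, A=3, G=5, T=1
AT pairs contribute 4, GC pairs contribute 8.
Tm = 4·8 + 2·4 = 32 + 8 = 40°C

40°C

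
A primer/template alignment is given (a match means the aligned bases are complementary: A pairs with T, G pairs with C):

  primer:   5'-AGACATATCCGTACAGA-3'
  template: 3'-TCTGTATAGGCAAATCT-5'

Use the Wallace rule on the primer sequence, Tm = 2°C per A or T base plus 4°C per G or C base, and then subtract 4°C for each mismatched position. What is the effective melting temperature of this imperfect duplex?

40°C

Primer base counts: A=7, T=3, G=3, C=4 → A+T=10, G+C=7
Perfect-match Tm = 2(10) + 4(7) = 20 + 28 = 48°C
Mismatches (positions where the bases are not complementary): 2 (at positions 13, 14)
Effective Tm = 48 − 2×4 = 48 − 8 = 40°C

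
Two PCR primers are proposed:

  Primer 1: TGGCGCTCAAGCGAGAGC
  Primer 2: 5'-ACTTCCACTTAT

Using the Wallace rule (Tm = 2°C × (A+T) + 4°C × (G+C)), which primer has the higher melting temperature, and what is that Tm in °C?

Primer 1: A+T=6, G+C=12 → Tm = 2(6)+4(12) = 60°C
Primer 2: A+T=8, G+C=4 → Tm = 2(8)+4(4) = 32°C
60°C vs 32°C → primer 1 is higher.

Primer 1, 60°C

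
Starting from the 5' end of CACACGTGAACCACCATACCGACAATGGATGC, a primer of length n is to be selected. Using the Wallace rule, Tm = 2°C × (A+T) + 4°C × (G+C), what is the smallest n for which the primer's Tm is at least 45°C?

First 14 bases: CACACGTGAACCAC → Tm = 44°C (< 45°C)
First 15 bases: CACACGTGAACCACC → Tm = 48°C (≥ 45°C)
Each additional base adds 2°C (A/T) or 4°C (G/C), so Tm is non-decreasing in n; n = 15 is the first length to reach 45°C.

n = 15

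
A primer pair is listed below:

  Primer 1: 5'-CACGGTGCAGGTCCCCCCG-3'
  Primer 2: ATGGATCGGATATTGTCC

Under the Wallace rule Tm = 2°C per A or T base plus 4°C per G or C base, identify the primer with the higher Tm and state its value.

Primer 1: A+T=4, G+C=15 → Tm = 2(4)+4(15) = 68°C
Primer 2: A+T=10, G+C=8 → Tm = 2(10)+4(8) = 52°C
68°C vs 52°C → primer 1 is higher.

Primer 1, 68°C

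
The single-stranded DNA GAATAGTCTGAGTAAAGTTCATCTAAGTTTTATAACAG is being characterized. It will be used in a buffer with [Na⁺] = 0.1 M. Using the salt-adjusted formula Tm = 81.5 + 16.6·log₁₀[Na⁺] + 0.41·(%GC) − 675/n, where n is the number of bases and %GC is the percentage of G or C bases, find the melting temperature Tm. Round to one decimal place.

Length n = 38. Counting bases: C=4, T=13, G=7, A=14
G+C = 11, so %GC = 11/38 × 100 = 28.947%
Salt term: 16.6 × (-1) = -16.6
GC term: 0.41 × 28.947 = 11.868; length term: −675/38 = −17.763
Tm = 81.5 + (-16.6) + 11.868 − 17.763 = 59.005 → 59.0°C

59.0°C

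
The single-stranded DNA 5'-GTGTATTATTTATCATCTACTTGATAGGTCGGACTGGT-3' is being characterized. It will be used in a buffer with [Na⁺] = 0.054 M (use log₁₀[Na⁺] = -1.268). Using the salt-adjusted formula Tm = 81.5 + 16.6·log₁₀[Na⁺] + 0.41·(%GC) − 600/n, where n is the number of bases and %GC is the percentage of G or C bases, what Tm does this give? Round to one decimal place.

Length n = 38. Counting bases: C=5, A=8, T=16, G=9
G+C = 14, so %GC = 14/38 × 100 = 36.842%
Salt term: 16.6 × (-1.268) = -21.049
GC term: 0.41 × 36.842 = 15.105; length term: −600/38 = −15.789
Tm = 81.5 + (-21.049) + 15.105 − 15.789 = 59.767 → 59.8°C

59.8°C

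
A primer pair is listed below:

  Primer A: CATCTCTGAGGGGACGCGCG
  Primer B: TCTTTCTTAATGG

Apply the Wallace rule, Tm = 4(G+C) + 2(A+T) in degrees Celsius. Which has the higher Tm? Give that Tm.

Primer A, 68°C

Primer A: A+T=6, G+C=14 → Tm = 2(6)+4(14) = 68°C
Primer B: A+T=9, G+C=4 → Tm = 2(9)+4(4) = 34°C
68°C vs 34°C → primer A is higher.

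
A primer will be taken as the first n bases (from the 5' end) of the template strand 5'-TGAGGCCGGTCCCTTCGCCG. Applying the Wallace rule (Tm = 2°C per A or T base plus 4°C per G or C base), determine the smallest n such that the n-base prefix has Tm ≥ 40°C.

n = 12

First 11 bases: TGAGGCCGGTC → Tm = 38°C (< 40°C)
First 12 bases: TGAGGCCGGTCC → Tm = 42°C (≥ 40°C)
Since every base adds ≥2°C, Tm only increases with n, so the threshold is first crossed at n = 12.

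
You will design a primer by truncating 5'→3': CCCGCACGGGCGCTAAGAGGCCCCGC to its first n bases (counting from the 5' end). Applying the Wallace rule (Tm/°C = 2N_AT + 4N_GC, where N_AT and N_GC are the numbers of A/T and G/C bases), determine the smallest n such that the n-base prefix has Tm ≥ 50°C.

n = 13

First 12 bases: CCCGCACGGGCG → Tm = 46°C (< 50°C)
First 13 bases: CCCGCACGGGCGC → Tm = 50°C (≥ 50°C)
Each additional base adds 2°C (A/T) or 4°C (G/C), so Tm is non-decreasing in n; n = 13 is the first length to reach 50°C.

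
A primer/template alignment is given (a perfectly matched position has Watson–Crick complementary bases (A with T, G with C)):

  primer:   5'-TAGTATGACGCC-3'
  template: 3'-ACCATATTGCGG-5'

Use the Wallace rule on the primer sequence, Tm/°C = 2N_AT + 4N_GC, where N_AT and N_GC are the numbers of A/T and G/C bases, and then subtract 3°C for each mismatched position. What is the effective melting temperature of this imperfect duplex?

30°C

Primer base counts: A=3, T=3, G=3, C=3 → A+T=6, G+C=6
Perfect-match Tm = 2(6) + 4(6) = 12 + 24 = 36°C
Mismatches (positions where the bases are not complementary): 2 (at positions 2, 7)
Effective Tm = 36 − 2×3 = 36 − 6 = 30°C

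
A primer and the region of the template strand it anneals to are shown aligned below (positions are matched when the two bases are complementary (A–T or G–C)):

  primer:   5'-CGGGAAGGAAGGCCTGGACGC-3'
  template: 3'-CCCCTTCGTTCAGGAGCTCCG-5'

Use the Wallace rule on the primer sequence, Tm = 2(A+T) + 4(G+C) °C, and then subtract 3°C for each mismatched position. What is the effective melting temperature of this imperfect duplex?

57°C

Primer base counts: A=5, T=1, G=10, C=5 → A+T=6, G+C=15
Perfect-match Tm = 2(6) + 4(15) = 12 + 60 = 72°C
Mismatches (positions where the bases are not complementary): 5 (at positions 1, 8, 12, 16, 19)
Effective Tm = 72 − 5×3 = 72 − 15 = 57°C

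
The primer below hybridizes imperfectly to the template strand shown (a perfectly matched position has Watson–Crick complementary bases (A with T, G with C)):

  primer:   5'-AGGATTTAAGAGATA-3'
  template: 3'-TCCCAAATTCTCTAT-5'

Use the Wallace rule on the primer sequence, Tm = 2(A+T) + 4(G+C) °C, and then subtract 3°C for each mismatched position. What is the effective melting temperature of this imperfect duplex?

Primer base counts: A=7, T=4, G=4, C=0 → A+T=11, G+C=4
Perfect-match Tm = 2(11) + 4(4) = 22 + 16 = 38°C
Mismatches (positions where the bases are not complementary): 1 (at position 4)
Effective Tm = 38 − 1×3 = 38 − 3 = 35°C

35°C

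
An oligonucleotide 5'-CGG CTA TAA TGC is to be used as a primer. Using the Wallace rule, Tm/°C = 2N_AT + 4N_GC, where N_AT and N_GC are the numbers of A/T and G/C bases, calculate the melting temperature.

36°C

T=3, A=3, C=3, G=3
AT pairs contribute 6, GC pairs contribute 6.
Tm = 2×6 + 4×6 = 36°C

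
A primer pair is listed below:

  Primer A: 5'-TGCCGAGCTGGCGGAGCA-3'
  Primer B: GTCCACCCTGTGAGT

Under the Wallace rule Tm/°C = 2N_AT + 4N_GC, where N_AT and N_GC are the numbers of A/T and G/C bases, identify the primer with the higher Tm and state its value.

Primer A: A+T=5, G+C=13 → Tm = 2(5)+4(13) = 62°C
Primer B: A+T=6, G+C=9 → Tm = 2(6)+4(9) = 48°C
62°C vs 48°C → primer A is higher.

Primer A, 62°C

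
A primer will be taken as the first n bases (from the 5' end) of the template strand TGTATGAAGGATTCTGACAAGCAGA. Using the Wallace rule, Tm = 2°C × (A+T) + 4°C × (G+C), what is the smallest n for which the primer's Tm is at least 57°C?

First 20 bases: TGTATGAAGGATTCTGACAA → Tm = 54°C (< 57°C)
First 21 bases: TGTATGAAGGATTCTGACAAG → Tm = 58°C (≥ 57°C)
Since every base adds ≥2°C, Tm only increases with n, so the threshold is first crossed at n = 21.

n = 21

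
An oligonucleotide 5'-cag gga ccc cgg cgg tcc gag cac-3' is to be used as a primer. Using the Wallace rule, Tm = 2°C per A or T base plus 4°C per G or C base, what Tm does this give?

Scanning the sequence gives T=1, C=10, G=9, A=4.
So N_AT = 5 and N_GC = 19.
Tm = 2(5) + 4(19) = 10 + 76 = 86°C

86°C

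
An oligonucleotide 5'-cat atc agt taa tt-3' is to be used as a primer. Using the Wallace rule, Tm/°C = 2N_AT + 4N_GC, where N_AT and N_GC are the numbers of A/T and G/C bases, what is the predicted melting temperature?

34°C

G=1, C=2, T=6, A=5
AT pairs contribute 11, GC pairs contribute 3.
Tm = 2×11 + 4×3 = 34°C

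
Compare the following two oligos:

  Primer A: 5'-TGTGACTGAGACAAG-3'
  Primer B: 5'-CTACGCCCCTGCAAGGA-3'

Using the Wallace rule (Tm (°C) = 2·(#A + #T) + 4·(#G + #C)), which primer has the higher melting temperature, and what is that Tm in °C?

Primer B, 56°C

Primer A: A+T=8, G+C=7 → Tm = 2(8)+4(7) = 44°C
Primer B: A+T=6, G+C=11 → Tm = 2(6)+4(11) = 56°C
44°C vs 56°C → primer B is higher.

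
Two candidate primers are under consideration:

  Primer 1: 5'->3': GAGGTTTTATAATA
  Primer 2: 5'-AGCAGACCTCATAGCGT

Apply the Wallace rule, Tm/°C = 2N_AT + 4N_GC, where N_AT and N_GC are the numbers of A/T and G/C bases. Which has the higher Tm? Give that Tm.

Primer 1: A+T=11, G+C=3 → Tm = 2(11)+4(3) = 34°C
Primer 2: A+T=8, G+C=9 → Tm = 2(8)+4(9) = 52°C
34°C vs 52°C → primer 2 is higher.

Primer 2, 52°C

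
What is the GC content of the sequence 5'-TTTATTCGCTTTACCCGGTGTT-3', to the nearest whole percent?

Counting bases: C=5, T=11, G=4, A=2
G+C = 4 + 5 = 9 out of 22 bases
%GC = 9/22 × 100 = 40.91% ≈ 41%

41%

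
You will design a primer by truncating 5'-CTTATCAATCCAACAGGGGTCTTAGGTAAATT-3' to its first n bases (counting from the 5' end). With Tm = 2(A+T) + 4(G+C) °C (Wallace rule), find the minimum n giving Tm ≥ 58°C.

First 19 bases: CTTATCAATCCAACAGGGG → Tm = 56°C (< 58°C)
First 20 bases: CTTATCAATCCAACAGGGGT → Tm = 58°C (≥ 58°C)
Each additional base adds 2°C (A/T) or 4°C (G/C), so Tm is non-decreasing in n; n = 20 is the first length to reach 58°C.

n = 20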